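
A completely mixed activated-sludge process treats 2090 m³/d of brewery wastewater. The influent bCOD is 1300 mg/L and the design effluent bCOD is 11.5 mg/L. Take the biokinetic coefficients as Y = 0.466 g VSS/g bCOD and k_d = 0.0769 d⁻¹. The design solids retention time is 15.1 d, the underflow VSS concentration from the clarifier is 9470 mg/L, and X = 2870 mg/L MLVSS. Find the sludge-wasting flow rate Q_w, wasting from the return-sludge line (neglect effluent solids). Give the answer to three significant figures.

Steady-state biomass mass balance: V·X·(1 + k_d·θ_c) = Y·Q·(S₀ − S)·θ_c, so V = 0.466 × 2090 × (1300 − 11.5) × 15.1 / [2870 × (1 + 0.0769 × 15.1)] = 1.89×10^7 / 6203 = 3055 m³.
Wasting from the return line (neglecting effluent solids): Q_w = V·X / (θ_c·X_r) = 3055 × 2870 / (15.1 × 9470) = 61.32 m³/d.

Q_w ≈ 61.3 m³/d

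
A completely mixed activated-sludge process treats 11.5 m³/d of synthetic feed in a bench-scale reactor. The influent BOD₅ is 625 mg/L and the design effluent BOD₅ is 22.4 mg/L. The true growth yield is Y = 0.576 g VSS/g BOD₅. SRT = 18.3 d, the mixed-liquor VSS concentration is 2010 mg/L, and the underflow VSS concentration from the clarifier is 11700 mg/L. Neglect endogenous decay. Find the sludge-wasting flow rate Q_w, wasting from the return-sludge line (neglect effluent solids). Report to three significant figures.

Q_w ≈ 0.341 m³/d

With k_d = 0 the design equation reduces to V = Y Q (S₀−S) θ_c / X = 0.576 × 11.5 × (625 − 22.4) × 18.3 / 2010 = 36.34 m³.
θ_c = V·X/(Q_w·X_r) when wasting from the recycle, so Q_w = V·X/(θ_c·X_r) = 36.34 × 2010 / (18.3 × 11700) = 0.3412 m³/d.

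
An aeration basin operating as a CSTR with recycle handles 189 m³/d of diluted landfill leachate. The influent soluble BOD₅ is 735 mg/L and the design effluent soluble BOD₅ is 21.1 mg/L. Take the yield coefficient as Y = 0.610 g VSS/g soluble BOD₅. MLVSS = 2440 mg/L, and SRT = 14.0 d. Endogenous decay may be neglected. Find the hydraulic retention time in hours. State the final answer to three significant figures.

τ ≈ 60.0 h

Biomass mass balance (decay neglected): V·X = Y·Q·(S₀ − S)·θ_c, so V = 0.610 × 189 × (735 − 21.1) × 14.0 / 2440 = 472.2 m³.
HRT = V/Q = 472.2 m³ / 189 m³·d⁻¹ = 2.499 d × 24 = 59.97 h.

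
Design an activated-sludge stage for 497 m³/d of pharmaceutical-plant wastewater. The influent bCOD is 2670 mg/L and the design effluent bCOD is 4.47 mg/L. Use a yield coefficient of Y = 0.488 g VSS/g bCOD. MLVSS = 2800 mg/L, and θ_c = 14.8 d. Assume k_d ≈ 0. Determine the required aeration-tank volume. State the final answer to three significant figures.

V ≈ 3420 m³

V·X = Y·Q·ΔS·θ_c gives V = 0.488 × 497 × (2670 − 4.47) × 14.8 / 2800 = 3417 m³.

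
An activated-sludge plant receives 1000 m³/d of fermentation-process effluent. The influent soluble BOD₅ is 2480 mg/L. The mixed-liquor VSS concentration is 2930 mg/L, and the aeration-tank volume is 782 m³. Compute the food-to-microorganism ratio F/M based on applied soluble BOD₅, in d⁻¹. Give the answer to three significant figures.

F/M = applied load / biomass = Q·S₀/(V·X) = 1000 × 2480 / (782.0 × 2930) = 1.082 d⁻¹.

F/M ≈ 1.08 d⁻¹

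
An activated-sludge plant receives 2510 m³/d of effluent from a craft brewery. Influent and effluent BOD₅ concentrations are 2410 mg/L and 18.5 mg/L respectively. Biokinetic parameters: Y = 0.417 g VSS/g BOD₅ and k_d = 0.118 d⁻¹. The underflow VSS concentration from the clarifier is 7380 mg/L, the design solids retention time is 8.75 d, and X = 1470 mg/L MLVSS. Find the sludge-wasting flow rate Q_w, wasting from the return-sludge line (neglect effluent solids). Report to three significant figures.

Q_w ≈ 167 m³/d

From the SRT design equation V = Y Q (S₀−S) θ_c / [X (1 + k_d θ_c)] = 0.417 × 2510 × (2410 − 18.5) × 8.75 / [1470 × (1 + 0.118 × 8.75)] = 2.19×10^7 / 2988 = 7331 m³.
Wasting from the return line (neglecting effluent solids): Q_w = V·X / (θ_c·X_r) = 7331 × 1470 / (8.75 × 7380) = 166.9 m³/d.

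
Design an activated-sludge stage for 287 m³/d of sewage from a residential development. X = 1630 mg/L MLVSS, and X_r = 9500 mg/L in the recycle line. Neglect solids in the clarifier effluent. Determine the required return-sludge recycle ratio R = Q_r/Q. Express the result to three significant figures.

Mass balance around the secondary clarifier (neglecting effluent solids): R = X / (X_r − X) = 1630 / (9500 − 1630) = 0.2071.

R ≈ 0.207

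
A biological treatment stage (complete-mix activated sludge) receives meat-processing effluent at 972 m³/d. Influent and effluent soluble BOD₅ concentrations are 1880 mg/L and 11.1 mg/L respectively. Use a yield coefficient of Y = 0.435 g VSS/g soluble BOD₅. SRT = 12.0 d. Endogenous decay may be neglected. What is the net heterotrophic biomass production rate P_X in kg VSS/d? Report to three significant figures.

With endogenous decay neglected, the observed yield equals the true yield: Y_obs = Y = 0.435 g VSS/g soluble BOD₅.
Q·(S₀ − S) = 972 × (1880 − 11.1) × 10⁻³ = 1817 kg/d removed.
Biomass produced: P_X = Y_obs·Q·ΔS = 0.4350 × 1817 ≈ 790.2 kg VSS/d.

P_X ≈ 790 kg VSS/d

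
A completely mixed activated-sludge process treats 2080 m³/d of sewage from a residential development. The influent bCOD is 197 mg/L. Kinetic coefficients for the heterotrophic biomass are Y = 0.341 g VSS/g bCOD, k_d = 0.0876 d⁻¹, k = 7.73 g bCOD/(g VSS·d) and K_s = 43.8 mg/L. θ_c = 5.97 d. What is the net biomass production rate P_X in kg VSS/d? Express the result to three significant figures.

P_X ≈ 89.6 kg VSS/d

Effluent substrate depends only on kinetics and SRT: S = K_s(1 + k_d θ_c) / [θ_c(Yk − k_d) − 1] = 43.8 × (1 + 0.0876 × 5.97) / [5.97 × (0.341 × 7.73 − 0.0876) − 1] = 66.71 / 14.21 = 4.693 mg/L.
The observed yield is Y_obs = Y/(1 + k_d·θ_c) = 0.341 / (1 + 0.0876 × 5.97) = 0.341 / 1.523 = 0.2239 g VSS per g bCOD removed.
ΔS = 197 − 4.69 = 192.3 mg/L, so the substrate removal rate is 2080 × 192.3/1000 = 400.0 kg bCOD/d.
So the net sludge growth is P_X = 0.2239 × 400.0 = 89.56 kg VSS/d.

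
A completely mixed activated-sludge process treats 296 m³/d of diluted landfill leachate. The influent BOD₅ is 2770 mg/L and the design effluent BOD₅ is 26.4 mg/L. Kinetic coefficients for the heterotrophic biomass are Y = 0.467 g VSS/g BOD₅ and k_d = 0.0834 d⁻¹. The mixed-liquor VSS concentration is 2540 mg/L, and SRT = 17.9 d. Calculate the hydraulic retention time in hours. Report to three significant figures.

Rearranging the biomass balance for a CMAS with decay, V = Y·Q·ΔS·θ_c / [X·(1+k_d θ_c)] = 0.467 × 296 × (2770 − 26.4) × 17.9 / [2540 × (1 + 0.0834 × 17.9)] = 6.79×10^6 / 6332 = 1072 m³.
τ = V/Q = 1072/296 = 3.622 d, or 86.93 h.

τ ≈ 86.9 h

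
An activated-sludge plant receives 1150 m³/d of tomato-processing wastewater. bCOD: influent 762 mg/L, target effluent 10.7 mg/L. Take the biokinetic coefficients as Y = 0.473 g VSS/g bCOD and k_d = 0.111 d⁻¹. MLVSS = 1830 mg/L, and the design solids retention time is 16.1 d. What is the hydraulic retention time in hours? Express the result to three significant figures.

τ ≈ 26.9 h

Steady-state biomass mass balance: V·X·(1 + k_d·θ_c) = Y·Q·(S₀ − S)·θ_c, so V = 0.473 × 1150 × (762 − 10.7) × 16.1 / [1830 × (1 + 0.111 × 16.1)] = 6.58×10^6 / 5100 = 1290 m³.
HRT = V/Q = 1290 m³ / 1150 m³·d⁻¹ = 1.122 d × 24 = 26.92 h.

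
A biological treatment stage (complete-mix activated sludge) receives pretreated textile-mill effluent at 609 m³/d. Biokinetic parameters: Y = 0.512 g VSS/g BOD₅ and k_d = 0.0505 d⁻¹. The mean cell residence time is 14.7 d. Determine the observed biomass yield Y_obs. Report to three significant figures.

Y_obs ≈ 0.294 g VSS/g BOD₅

The observed yield is Y_obs = Y/(1 + k_d·θ_c) = 0.512 / (1 + 0.0505 × 14.7) = 0.512 / 1.742 = 0.2939 g VSS per g BOD₅ removed.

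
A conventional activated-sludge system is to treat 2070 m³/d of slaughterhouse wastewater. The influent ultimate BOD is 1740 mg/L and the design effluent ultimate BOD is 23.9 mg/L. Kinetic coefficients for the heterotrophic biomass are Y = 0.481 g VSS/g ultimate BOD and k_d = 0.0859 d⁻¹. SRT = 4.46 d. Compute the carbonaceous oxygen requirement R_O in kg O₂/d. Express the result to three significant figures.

R_O ≈ 1800 kg O₂/d

The observed yield is Y_obs = Y/(1 + k_d·θ_c) = 0.481 / (1 + 0.0859 × 4.46) = 0.481 / 1.383 = 0.3478 g VSS per g ultimate BOD removed.
Q·(S₀ − S) = 2070 × (1740 − 23.9) × 10⁻³ = 3552 kg/d removed.
Net sludge production P_X = 0.3478 × 3552 = 1235 kg VSS/d.
Carbonaceous O₂ demand = substrate oxidised − cell-mass equivalent = 3552 − 1.42 × 1235 = 1798 kg O₂/d.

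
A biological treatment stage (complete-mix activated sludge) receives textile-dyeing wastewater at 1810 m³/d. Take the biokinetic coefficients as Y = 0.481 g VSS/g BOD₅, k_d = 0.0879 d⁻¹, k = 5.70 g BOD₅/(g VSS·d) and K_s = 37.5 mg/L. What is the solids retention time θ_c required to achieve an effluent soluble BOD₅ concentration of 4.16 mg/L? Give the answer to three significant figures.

θ_c ≈ 5.38 d

At the target effluent, Y k S/(K_s+S) = 0.481×5.70×4.16/41.66 = 0.2738 d⁻¹.
θ_c = 1/(μ − k_d) = 1/(0.2738 − 0.0879) = 1/0.1859 = 5.380 d.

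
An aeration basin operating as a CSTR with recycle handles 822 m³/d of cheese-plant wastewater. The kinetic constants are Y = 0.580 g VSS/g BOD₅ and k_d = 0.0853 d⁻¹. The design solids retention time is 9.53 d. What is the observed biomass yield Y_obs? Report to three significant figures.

Y_obs = Y / (1 + k_d θ_c) = 0.580 / (1 + 0.0853 × 9.53) = 0.580 / 1.813 = 0.3199.

Y_obs ≈ 0.320 g VSS/g BOD₅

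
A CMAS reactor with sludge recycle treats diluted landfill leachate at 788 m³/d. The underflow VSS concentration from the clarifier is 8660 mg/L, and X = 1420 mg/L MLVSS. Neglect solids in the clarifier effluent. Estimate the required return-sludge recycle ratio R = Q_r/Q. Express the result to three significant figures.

R ≈ 0.196

Solids balance on the clarifier gives (1+R)X = R·X_r, so R = X/(X_r − X) = 1420 / (8660 − 1420) = 0.1961.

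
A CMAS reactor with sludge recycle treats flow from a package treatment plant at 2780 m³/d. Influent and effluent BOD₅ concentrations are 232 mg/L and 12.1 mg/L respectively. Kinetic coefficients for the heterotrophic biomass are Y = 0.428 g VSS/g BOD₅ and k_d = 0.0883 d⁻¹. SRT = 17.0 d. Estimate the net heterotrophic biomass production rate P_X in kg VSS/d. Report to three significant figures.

Correct the yield for decay: Y_obs = Y/(1 + k_d θ_c) = 0.428 / (1 + 0.0883 × 17.0) = 0.428 / 2.501 = 0.1711.
Q·(S₀ − S) = 2780 × (232 − 12.1) × 10⁻³ = 611.3 kg/d removed.
So the net sludge growth is P_X = 0.1711 × 611.3 = 104.6 kg VSS/d.

P_X ≈ 105 kg VSS/d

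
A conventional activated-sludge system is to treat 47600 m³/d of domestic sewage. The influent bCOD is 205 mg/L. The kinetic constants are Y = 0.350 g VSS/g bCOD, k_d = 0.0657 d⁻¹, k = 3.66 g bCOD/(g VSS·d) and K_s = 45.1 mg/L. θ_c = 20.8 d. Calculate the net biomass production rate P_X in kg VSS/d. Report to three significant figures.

P_X ≈ 1410 kg VSS/d

From the Monod/SRT balance for a CMAS, S = K_s·(1+k_d θ_c)/[θ_c·(Y k − k_d) − 1] = 45.1 × (1 + 0.0657 × 20.8) / [20.8 × (0.350 × 3.66 − 0.0657) − 1] = 106.7 / 24.28 = 4.396 mg/L.
The observed yield is Y_obs = Y/(1 + k_d·θ_c) = 0.350 / (1 + 0.0657 × 20.8) = 0.350 / 2.367 = 0.1479 g VSS per g bCOD removed.
Substrate removed = Q·(S₀ − S) = 47600 m³/d × (205 − 4.40) g/m³ = 9.55×10^6 g/d = 9549 kg/d.
So the net sludge growth is P_X = 0.1479 × 9549 = 1412 kg VSS/d.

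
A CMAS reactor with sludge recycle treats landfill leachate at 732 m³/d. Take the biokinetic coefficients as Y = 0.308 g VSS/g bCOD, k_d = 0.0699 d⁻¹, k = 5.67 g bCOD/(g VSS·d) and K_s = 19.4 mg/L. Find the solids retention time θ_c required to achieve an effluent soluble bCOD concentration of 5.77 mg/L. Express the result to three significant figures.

At the target effluent, Y k S/(K_s+S) = 0.308×5.67×5.77/25.17 = 0.4003 d⁻¹.
Then 1/θ_c = μ − k_d = 0.4003 − 0.0699 = 0.3304 d⁻¹, giving θ_c = 3.026 d.

θ_c ≈ 3.03 d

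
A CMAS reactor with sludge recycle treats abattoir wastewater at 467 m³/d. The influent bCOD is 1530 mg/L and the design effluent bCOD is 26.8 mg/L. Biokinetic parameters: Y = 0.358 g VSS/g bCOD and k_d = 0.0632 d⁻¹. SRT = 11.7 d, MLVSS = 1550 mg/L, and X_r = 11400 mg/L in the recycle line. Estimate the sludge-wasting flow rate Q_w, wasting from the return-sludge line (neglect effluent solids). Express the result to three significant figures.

Q_w ≈ 12.7 m³/d

Steady-state biomass mass balance: V·X·(1 + k_d·θ_c) = Y·Q·(S₀ − S)·θ_c, so V = 0.358 × 467 × (1530 − 26.8) × 11.7 / [1550 × (1 + 0.0632 × 11.7)] = 2.94×10^6 / 2696 = 1091 m³.
θ_c = V·X/(Q_w·X_r) when wasting from the recycle, so Q_w = V·X/(θ_c·X_r) = 1091 × 1550 / (11.7 × 11400) = 12.67 m³/d.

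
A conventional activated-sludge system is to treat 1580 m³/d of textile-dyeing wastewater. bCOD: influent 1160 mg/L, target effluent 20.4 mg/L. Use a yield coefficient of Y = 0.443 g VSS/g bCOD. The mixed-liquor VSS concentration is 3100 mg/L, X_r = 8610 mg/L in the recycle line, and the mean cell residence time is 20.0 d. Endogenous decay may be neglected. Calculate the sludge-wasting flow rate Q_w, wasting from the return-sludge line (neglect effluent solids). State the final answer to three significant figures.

Q_w ≈ 92.6 m³/d

Biomass mass balance (decay neglected): V·X = Y·Q·(S₀ − S)·θ_c, so V = 0.443 × 1580 × (1160 − 20.4) × 20.0 / 3100 = 5146 m³.
Wasting from the return line (neglecting effluent solids): Q_w = V·X / (θ_c·X_r) = 5146 × 3100 / (20.0 × 8610) = 92.64 m³/d.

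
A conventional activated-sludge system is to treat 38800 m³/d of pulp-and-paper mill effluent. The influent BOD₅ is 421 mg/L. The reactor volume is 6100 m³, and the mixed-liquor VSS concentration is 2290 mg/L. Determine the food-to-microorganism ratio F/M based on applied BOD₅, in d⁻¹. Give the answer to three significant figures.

F/M ≈ 1.17 d⁻¹

F/M = Q·S₀ / (V·X) = 38800 × 421 / (6100 × 2290) = 1.169 g BOD₅·(g VSS·d)⁻¹.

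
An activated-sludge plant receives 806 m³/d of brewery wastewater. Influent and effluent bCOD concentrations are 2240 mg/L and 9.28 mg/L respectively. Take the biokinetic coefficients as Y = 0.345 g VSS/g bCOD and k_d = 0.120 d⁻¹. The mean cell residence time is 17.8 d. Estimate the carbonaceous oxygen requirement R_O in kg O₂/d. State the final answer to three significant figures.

Observed yield with endogenous decay: Y_obs = Y / (1 + k_d·θ_c) = 0.345 / (1 + 0.120 × 17.8) = 0.345 / 3.136 = 0.1100 g VSS/g bCOD.
ΔS = 2240 − 9.28 = 2231 mg/L, so the substrate removal rate is 806 × 2231/1000 = 1798 kg bCOD/d.
P_X = Y_obs·Q·(S₀ − S) = 0.1100 × 1798 = 197.8 kg VSS/d.
R_O = Q·(S₀ − S) − 1.42·P_X = 1798 − 1.42 × 197.8 = 1517 kg O₂/d.

R_O ≈ 1520 kg O₂/d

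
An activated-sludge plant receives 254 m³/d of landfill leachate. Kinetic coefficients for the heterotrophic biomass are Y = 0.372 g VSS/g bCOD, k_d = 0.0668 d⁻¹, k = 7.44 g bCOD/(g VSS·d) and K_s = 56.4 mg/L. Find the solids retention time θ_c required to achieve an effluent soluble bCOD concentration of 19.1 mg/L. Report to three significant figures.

θ_c ≈ 1.58 d

At the target effluent, Y k S/(K_s+S) = 0.372×7.44×19.1/75.50 = 0.7002 d⁻¹.
Then 1/θ_c = μ − k_d = 0.7002 − 0.0668 = 0.6334 d⁻¹, giving θ_c = 1.579 d.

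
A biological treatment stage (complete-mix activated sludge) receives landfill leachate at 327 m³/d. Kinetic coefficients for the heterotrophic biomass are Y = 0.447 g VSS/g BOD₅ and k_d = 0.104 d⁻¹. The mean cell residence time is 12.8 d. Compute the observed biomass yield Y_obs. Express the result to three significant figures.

Correct the yield for decay: Y_obs = Y/(1 + k_d θ_c) = 0.447 / (1 + 0.104 × 12.8) = 0.447 / 2.331 = 0.1917.

Y_obs ≈ 0.192 g VSS/g BOD₅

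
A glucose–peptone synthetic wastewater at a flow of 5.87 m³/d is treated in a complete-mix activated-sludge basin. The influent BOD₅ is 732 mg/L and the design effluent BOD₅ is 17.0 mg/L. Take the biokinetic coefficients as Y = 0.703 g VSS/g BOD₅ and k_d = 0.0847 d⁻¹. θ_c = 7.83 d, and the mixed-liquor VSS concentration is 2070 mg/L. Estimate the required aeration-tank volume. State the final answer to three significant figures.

V ≈ 6.71 m³

Steady-state biomass mass balance: V·X·(1 + k_d·θ_c) = Y·Q·(S₀ − S)·θ_c, so V = 0.703 × 5.87 × (732 − 17.0) × 7.83 / [2070 × (1 + 0.0847 × 7.83)] = 2.31×10^4 / 3443 = 6.710 m³.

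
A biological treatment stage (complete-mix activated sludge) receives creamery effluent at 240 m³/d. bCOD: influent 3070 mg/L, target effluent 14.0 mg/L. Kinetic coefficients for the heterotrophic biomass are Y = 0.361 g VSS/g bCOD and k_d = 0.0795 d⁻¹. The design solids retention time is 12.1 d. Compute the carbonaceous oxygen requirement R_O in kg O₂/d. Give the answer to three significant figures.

R_O ≈ 542 kg O₂/d

The observed yield is Y_obs = Y/(1 + k_d·θ_c) = 0.361 / (1 + 0.0795 × 12.1) = 0.361 / 1.962 = 0.1840 g VSS per g bCOD removed.
Mass of bCOD removed per day: Q(S₀ − S) = 240 × 3056 g/m³ = 733.4 kg/d.
Net sludge production P_X = 0.1840 × 733.4 = 135.0 kg VSS/d.
Carbonaceous O₂ demand = substrate oxidised − cell-mass equivalent = 733.4 − 1.42 × 135.0 = 541.8 kg O₂/d.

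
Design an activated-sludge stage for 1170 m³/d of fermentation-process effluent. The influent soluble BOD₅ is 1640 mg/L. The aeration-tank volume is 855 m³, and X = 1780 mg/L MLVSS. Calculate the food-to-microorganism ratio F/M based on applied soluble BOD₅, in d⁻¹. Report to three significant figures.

F/M ≈ 1.26 d⁻¹

F/M = applied load / biomass = Q·S₀/(V·X) = 1170 × 1640 / (855.0 × 1780) = 1.261 d⁻¹.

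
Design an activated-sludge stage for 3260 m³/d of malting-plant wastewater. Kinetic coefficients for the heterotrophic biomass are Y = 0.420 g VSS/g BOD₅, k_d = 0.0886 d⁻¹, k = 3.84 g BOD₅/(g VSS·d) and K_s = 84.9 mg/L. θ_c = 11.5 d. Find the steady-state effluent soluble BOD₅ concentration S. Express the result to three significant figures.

For a completely mixed reactor with recycle the Lawrence–McCarty relation gives S = K_s·(1 + k_d·θ_c) / [θ_c·(Y·k − k_d) − 1] = 84.9 × (1 + 0.0886 × 11.5) / [11.5 × (0.420 × 3.84 − 0.0886) − 1] = 171.4 / 16.53 = 10.37 mg/L.

S ≈ 10.4 mg/L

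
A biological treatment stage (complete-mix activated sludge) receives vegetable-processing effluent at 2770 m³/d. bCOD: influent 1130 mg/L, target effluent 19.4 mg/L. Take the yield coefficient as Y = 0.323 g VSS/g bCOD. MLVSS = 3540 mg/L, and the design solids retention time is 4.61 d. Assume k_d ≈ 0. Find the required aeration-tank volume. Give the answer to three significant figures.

V ≈ 1290 m³

Biomass mass balance (decay neglected): V·X = Y·Q·(S₀ − S)·θ_c, so V = 0.323 × 2770 × (1130 − 19.4) × 4.61 / 3540 = 1294 m³.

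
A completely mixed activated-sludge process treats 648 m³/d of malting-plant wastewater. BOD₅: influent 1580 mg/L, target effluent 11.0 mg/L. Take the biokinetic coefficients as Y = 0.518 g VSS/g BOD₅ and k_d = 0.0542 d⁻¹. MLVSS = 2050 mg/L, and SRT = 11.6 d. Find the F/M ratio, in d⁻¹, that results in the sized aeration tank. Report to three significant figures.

From the SRT design equation V = Y Q (S₀−S) θ_c / [X (1 + k_d θ_c)] = 0.518 × 648 × (1580 − 11.0) × 11.6 / [2050 × (1 + 0.0542 × 11.6)] = 6.11×10^6 / 3339 = 1830 m³.
F/M = Q·S₀ / (V·X) = 648 × 1580 / (1830 × 2050) = 0.2730 g BOD₅·(g VSS·d)⁻¹.

F/M ≈ 0.273 d⁻¹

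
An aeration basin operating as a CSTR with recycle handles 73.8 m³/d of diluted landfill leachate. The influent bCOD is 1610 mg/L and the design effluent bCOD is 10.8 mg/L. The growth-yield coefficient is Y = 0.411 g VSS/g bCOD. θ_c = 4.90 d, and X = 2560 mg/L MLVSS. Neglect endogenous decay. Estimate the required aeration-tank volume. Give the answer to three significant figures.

V ≈ 92.8 m³

Biomass mass balance (decay neglected): V·X = Y·Q·(S₀ − S)·θ_c, so V = 0.411 × 73.8 × (1610 − 10.8) × 4.90 / 2560 = 92.84 m³.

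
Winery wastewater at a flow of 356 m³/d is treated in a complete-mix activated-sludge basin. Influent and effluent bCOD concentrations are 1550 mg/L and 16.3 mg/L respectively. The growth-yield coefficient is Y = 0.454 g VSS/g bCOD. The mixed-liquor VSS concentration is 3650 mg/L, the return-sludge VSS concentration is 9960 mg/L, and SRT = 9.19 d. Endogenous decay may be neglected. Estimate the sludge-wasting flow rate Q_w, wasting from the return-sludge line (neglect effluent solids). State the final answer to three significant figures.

With k_d = 0 the design equation reduces to V = Y Q (S₀−S) θ_c / X = 0.454 × 356 × (1550 − 16.3) × 9.19 / 3650 = 624.1 m³.
Q_w = (V·X)/(θ_c X_r) = 624.1 × 3650 / (9.19 × 9960) = 24.89 m³/d.

Q_w ≈ 24.9 m³/d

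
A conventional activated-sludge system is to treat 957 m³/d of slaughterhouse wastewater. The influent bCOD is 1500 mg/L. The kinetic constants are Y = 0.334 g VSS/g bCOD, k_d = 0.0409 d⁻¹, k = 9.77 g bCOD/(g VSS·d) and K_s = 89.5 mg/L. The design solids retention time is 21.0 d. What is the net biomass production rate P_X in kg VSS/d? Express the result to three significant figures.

From the Monod/SRT balance for a CMAS, S = K_s·(1+k_d θ_c)/[θ_c·(Y k − k_d) − 1] = 89.5 × (1 + 0.0409 × 21.0) / [21.0 × (0.334 × 9.77 − 0.0409) − 1] = 166.4 / 66.67 = 2.496 mg/L.
The observed yield is Y_obs = Y/(1 + k_d·θ_c) = 0.334 / (1 + 0.0409 × 21.0) = 0.334 / 1.859 = 0.1797 g VSS per g bCOD removed.
Mass of bCOD removed per day: Q(S₀ − S) = 957 × 1498 g/m³ = 1433 kg/d.
So the net sludge growth is P_X = 0.1797 × 1433 = 257.5 kg VSS/d.

P_X ≈ 257 kg VSS/d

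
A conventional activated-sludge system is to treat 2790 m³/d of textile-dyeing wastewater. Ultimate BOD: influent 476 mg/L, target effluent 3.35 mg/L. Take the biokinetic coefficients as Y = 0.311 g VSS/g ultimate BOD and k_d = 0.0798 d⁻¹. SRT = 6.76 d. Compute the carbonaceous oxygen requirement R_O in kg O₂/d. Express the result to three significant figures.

R_O ≈ 940 kg O₂/d

The observed yield is Y_obs = Y/(1 + k_d·θ_c) = 0.311 / (1 + 0.0798 × 6.76) = 0.311 / 1.539 = 0.2020 g VSS per g ultimate BOD removed.
Q·(S₀ − S) = 2790 × (476 − 3.35) × 10⁻³ = 1319 kg/d removed.
Net sludge production P_X = 0.2020 × 1319 = 266.4 kg VSS/d.
Carbonaceous O₂ demand = substrate oxidised − cell-mass equivalent = 1319 − 1.42 × 266.4 = 940.4 kg O₂/d.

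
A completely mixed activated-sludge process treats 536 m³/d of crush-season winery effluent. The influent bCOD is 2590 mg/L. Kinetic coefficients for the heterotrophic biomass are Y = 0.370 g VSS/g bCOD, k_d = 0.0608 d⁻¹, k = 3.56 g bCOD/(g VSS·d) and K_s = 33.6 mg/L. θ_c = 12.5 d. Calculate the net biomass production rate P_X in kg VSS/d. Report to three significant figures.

P_X ≈ 291 kg VSS/d

From the Monod/SRT balance for a CMAS, S = K_s·(1+k_d θ_c)/[θ_c·(Y k − k_d) − 1] = 33.6 × (1 + 0.0608 × 12.5) / [12.5 × (0.370 × 3.56 − 0.0608) − 1] = 59.14 / 14.71 = 4.021 mg/L.
Correct the yield for decay: Y_obs = Y/(1 + k_d θ_c) = 0.370 / (1 + 0.0608 × 12.5) = 0.370 / 1.760 = 0.2102.
Substrate removed = Q·(S₀ − S) = 536 m³/d × (2590 − 4.02) g/m³ = 1.39×10^6 g/d = 1386 kg/d.
Biomass produced: P_X = Y_obs·Q·ΔS = 0.2102 × 1386 ≈ 291.4 kg VSS/d.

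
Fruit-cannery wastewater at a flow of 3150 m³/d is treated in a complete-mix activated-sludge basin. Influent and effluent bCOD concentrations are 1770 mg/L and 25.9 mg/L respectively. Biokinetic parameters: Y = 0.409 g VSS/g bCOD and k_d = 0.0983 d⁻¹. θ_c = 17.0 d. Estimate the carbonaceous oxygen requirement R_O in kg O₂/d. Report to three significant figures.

R_O ≈ 4300 kg O₂/d

The observed yield is Y_obs = Y/(1 + k_d·θ_c) = 0.409 / (1 + 0.0983 × 17.0) = 0.409 / 2.671 = 0.1531 g VSS per g bCOD removed.
ΔS = 1770 − 25.9 = 1744 mg/L, so the substrate removal rate is 3150 × 1744/1000 = 5494 kg bCOD/d.
Biomass synthesised: P_X = Y_obs × 5494 = 841.2 kg VSS/d.
R_O = Q·(S₀ − S) − 1.42·P_X = 5494 − 1.42 × 841.2 = 4299 kg O₂/d.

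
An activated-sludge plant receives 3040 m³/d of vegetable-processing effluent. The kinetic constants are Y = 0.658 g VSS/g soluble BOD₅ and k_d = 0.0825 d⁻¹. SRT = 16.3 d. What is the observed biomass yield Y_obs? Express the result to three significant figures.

Observed yield with endogenous decay: Y_obs = Y / (1 + k_d·θ_c) = 0.658 / (1 + 0.0825 × 16.3) = 0.658 / 2.345 = 0.2806 g VSS/g soluble BOD₅.

Y_obs ≈ 0.281 g VSS/g soluble BOD₅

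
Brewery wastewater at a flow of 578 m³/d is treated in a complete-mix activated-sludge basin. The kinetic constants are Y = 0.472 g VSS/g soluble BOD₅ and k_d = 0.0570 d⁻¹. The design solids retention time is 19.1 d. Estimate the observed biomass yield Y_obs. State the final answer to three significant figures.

Y_obs ≈ 0.226 g VSS/g soluble BOD₅

The observed yield is Y_obs = Y/(1 + k_d·θ_c) = 0.472 / (1 + 0.0570 × 19.1) = 0.472 / 2.089 = 0.2260 g VSS per g soluble BOD₅ removed.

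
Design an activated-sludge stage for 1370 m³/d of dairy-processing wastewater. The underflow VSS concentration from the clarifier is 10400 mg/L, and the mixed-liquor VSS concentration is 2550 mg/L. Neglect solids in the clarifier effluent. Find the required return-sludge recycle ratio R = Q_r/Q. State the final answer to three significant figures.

R ≈ 0.325

R = Q_r/Q = X/(X_r − X) = 2550 / (10400 − 2550) = 0.3248.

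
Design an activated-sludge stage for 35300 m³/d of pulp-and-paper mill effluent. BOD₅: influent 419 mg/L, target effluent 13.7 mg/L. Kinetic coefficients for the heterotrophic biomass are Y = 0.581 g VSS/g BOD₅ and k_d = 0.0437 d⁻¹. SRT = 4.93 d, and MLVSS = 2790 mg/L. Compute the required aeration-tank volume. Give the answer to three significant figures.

From the SRT design equation V = Y Q (S₀−S) θ_c / [X (1 + k_d θ_c)] = 0.581 × 35300 × (419 − 13.7) × 4.93 / [2790 × (1 + 0.0437 × 4.93)] = 4.1×10^7 / 3391 = 12085 m³.

V ≈ 12100 m³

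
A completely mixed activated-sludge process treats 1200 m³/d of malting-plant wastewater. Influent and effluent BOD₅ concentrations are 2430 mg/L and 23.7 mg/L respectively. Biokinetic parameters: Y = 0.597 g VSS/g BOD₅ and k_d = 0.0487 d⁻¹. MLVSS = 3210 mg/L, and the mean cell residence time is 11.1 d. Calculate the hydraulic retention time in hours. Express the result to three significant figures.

Steady-state biomass mass balance: V·X·(1 + k_d·θ_c) = Y·Q·(S₀ − S)·θ_c, so V = 0.597 × 1200 × (2430 − 23.7) × 11.1 / [3210 × (1 + 0.0487 × 11.1)] = 1.91×10^7 / 4945 = 3869 m³.
HRT = V/Q = 3869 m³ / 1200 m³·d⁻¹ = 3.224 d × 24 = 77.39 h.

τ ≈ 77.4 h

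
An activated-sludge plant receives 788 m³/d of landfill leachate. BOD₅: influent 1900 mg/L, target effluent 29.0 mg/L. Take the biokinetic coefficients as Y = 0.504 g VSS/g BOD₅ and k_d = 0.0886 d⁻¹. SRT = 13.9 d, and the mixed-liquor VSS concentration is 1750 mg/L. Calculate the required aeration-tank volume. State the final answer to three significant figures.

V ≈ 2640 m³

Steady-state biomass mass balance: V·X·(1 + k_d·θ_c) = Y·Q·(S₀ − S)·θ_c, so V = 0.504 × 788 × (1900 − 29.0) × 13.9 / [1750 × (1 + 0.0886 × 13.9)] = 1.03×10^7 / 3905 = 2645 m³.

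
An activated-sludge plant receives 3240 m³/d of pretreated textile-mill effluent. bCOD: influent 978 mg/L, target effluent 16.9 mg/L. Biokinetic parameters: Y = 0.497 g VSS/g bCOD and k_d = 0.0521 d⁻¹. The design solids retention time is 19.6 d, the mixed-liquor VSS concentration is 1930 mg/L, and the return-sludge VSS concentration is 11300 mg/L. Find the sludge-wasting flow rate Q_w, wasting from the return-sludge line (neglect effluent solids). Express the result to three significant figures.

Rearranging the biomass balance for a CMAS with decay, V = Y·Q·ΔS·θ_c / [X·(1+k_d θ_c)] = 0.497 × 3240 × (978 − 16.9) × 19.6 / [1930 × (1 + 0.0521 × 19.6)] = 3.03×10^7 / 3901 = 7776 m³.
Wasting from the return line (neglecting effluent solids): Q_w = V·X / (θ_c·X_r) = 7776 × 1930 / (19.6 × 11300) = 67.76 m³/d.

Q_w ≈ 67.8 m³/d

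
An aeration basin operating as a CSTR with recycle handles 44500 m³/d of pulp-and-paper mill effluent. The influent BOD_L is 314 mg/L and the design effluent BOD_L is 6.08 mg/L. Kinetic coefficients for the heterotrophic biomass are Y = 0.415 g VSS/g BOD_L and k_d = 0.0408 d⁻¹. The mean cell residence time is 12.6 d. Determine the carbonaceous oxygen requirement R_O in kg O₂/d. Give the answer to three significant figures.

R_O ≈ 8370 kg O₂/d

Y_obs = Y / (1 + k_d θ_c) = 0.415 / (1 + 0.0408 × 12.6) = 0.415 / 1.514 = 0.2741.
Substrate removed = Q·(S₀ − S) = 44500 m³/d × (314 − 6.08) g/m³ = 1.37×10^7 g/d = 13702 kg/d.
P_X = Y_obs·Q·(S₀ − S) = 0.2741 × 13702 = 3756 kg VSS/d.
R_O = Q·(S₀ − S) − 1.42·P_X = 13702 − 1.42 × 3756 = 8369 kg O₂/d.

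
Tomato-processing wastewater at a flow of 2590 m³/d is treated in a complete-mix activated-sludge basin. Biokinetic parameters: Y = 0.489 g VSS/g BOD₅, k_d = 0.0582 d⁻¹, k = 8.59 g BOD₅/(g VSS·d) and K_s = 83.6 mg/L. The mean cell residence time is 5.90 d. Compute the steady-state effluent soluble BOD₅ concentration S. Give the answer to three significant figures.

For a completely mixed reactor with recycle the Lawrence–McCarty relation gives S = K_s·(1 + k_d·θ_c) / [θ_c·(Y·k − k_d) − 1] = 83.6 × (1 + 0.0582 × 5.90) / [5.90 × (0.489 × 8.59 − 0.0582) − 1] = 112.3 / 23.44 = 4.791 mg/L.

S ≈ 4.79 mg/L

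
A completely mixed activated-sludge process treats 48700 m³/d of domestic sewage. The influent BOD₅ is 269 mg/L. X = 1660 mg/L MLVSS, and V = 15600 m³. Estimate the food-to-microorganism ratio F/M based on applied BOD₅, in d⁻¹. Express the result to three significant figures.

F/M = Q·S₀ / (V·X) = 48700 × 269 / (15600 × 1660) = 0.5059 g BOD₅·(g VSS·d)⁻¹.

F/M ≈ 0.506 d⁻¹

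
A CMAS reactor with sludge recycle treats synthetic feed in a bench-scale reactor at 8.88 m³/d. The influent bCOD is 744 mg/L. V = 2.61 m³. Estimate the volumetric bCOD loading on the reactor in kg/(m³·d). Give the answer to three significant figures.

L_v ≈ 2.53 kg bCOD/(m³·d)

L_v = Q S₀ / V = 8.88 × 744 × 10⁻³ / 2.610 = 2.531 kg/(m³·d).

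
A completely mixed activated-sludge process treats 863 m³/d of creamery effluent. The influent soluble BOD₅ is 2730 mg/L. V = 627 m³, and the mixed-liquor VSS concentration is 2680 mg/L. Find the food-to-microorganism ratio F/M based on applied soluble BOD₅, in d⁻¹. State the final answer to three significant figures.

F/M ≈ 1.40 d⁻¹

F/M = Q·S₀ / (V·X) = 863 × 2730 / (627.0 × 2680) = 1.402 g soluble BOD₅·(g VSS·d)⁻¹.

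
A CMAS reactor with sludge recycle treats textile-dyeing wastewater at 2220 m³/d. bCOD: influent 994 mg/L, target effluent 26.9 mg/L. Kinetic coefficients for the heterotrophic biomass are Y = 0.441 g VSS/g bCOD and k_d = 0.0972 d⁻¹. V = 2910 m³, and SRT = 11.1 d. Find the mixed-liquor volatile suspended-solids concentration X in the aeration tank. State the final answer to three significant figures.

X ≈ 1740 mg/L

X = Y·Q·ΔS·θ_c / [V·(1 + k_d θ_c)] = 0.441 × 2220 × (994 − 26.9) × 11.1 / [2910 × (1 + 0.0972 × 11.1)] = 1737 mg/L.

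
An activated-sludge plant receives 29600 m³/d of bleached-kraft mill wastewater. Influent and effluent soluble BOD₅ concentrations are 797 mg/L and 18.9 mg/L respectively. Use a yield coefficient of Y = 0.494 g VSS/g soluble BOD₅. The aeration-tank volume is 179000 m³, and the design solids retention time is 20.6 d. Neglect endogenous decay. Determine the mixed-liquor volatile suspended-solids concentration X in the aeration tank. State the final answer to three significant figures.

From V·X = Y·Q·(S₀ − S)·θ_c (decay neglected): X = 0.494 × 29600 × (797 − 18.9) × 20.6 / 179000 = 1309 mg/L.

X ≈ 1310 mg/L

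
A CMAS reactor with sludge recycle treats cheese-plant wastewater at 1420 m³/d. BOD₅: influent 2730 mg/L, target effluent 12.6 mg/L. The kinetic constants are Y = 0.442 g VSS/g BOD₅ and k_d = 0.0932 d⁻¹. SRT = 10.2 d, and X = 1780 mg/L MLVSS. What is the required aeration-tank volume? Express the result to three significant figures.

From the SRT design equation V = Y Q (S₀−S) θ_c / [X (1 + k_d θ_c)] = 0.442 × 1420 × (2730 − 12.6) × 10.2 / [1780 × (1 + 0.0932 × 10.2)] = 1.74×10^7 / 3472 = 5010 m³.

V ≈ 5010 m³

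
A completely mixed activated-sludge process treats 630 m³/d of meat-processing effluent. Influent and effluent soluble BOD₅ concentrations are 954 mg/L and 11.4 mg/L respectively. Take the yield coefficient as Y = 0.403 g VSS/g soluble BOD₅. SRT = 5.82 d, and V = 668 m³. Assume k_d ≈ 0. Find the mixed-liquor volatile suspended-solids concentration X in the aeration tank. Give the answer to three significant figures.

X ≈ 2090 mg/L

From V·X = Y·Q·(S₀ − S)·θ_c (decay neglected): X = 0.403 × 630 × (954 − 11.4) × 5.82 / 668 = 2085 mg/L.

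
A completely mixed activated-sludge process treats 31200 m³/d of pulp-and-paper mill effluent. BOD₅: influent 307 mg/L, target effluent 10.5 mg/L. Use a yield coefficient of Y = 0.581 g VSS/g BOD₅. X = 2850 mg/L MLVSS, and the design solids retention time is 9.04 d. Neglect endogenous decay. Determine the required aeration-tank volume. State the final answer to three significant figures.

V·X = Y·Q·ΔS·θ_c gives V = 0.581 × 31200 × (307 − 10.5) × 9.04 / 2850 = 17048 m³.

V ≈ 17000 m³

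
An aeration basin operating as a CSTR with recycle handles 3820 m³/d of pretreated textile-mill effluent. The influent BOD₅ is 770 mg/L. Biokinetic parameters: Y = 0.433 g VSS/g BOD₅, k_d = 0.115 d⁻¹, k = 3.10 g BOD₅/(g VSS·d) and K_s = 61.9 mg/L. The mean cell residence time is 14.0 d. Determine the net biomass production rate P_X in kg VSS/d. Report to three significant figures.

For a completely mixed reactor with recycle the Lawrence–McCarty relation gives S = K_s·(1 + k_d·θ_c) / [θ_c·(Y·k − k_d) − 1] = 61.9 × (1 + 0.115 × 14.0) / [14.0 × (0.433 × 3.10 − 0.115) − 1] = 161.6 / 16.18 = 9.984 mg/L.
Correct the yield for decay: Y_obs = Y/(1 + k_d θ_c) = 0.433 / (1 + 0.115 × 14.0) = 0.433 / 2.610 = 0.1659.
Q·(S₀ − S) = 3820 × (770 − 9.98) × 10⁻³ = 2903 kg/d removed.
Net biomass production P_X = Y_obs × Q·(S₀ − S) = 0.1659 × 2903 = 481.7 kg VSS/d.

P_X ≈ 482 kg VSS/d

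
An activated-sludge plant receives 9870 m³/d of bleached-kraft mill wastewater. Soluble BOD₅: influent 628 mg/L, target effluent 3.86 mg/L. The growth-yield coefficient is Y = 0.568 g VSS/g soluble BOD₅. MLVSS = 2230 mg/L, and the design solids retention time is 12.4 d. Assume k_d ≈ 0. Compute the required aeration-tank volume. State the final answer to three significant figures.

V ≈ 19500 m³

V·X = Y·Q·ΔS·θ_c gives V = 0.568 × 9870 × (628 − 3.86) × 12.4 / 2230 = 19456 m³.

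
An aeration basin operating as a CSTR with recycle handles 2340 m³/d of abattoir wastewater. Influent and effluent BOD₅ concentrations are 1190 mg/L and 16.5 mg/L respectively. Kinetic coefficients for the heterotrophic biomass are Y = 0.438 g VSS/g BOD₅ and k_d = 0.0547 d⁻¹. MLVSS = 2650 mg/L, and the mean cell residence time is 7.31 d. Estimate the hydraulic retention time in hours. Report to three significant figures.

τ ≈ 24.3 h

Steady-state biomass mass balance: V·X·(1 + k_d·θ_c) = Y·Q·(S₀ − S)·θ_c, so V = 0.438 × 2340 × (1190 − 16.5) × 7.31 / [2650 × (1 + 0.0547 × 7.31)] = 8.79×10^6 / 3710 = 2370 m³.
HRT = V/Q = 2370 m³ / 2340 m³·d⁻¹ = 1.013 d × 24 = 24.31 h.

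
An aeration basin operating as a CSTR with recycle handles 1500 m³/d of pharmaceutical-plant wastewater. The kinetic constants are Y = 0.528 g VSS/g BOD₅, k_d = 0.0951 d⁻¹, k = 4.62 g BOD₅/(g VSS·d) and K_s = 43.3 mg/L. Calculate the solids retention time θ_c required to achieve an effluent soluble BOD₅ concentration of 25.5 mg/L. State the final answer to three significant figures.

θ_c ≈ 1.24 d

From 1/θ_c = Y·k·S/(K_s + S) − k_d: Y·k·S/(K_s+S) = 0.528 × 4.62 × 25.5 / (43.3 + 25.5) = 0.9041 d⁻¹.
1/θ_c = 0.9041 − 0.0951 = 0.8090 d⁻¹, so θ_c = 1.236 d.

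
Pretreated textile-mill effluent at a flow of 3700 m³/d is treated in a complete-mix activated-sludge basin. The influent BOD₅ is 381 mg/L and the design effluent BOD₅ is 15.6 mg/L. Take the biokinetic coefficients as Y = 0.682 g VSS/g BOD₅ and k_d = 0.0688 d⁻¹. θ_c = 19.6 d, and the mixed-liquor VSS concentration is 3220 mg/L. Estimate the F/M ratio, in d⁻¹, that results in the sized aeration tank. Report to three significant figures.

F/M ≈ 0.183 d⁻¹

Steady-state biomass mass balance: V·X·(1 + k_d·θ_c) = Y·Q·(S₀ − S)·θ_c, so V = 0.682 × 3700 × (381 − 15.6) × 19.6 / [3220 × (1 + 0.0688 × 19.6)] = 1.81×10^7 / 7562 = 2390 m³.
F/M = applied load / biomass = Q·S₀/(V·X) = 3700 × 381 / (2390 × 3220) = 0.1832 d⁻¹.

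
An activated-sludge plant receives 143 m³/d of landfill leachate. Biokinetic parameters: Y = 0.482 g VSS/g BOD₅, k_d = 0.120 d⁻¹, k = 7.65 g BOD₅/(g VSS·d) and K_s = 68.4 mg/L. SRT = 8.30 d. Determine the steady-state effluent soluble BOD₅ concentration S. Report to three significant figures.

Effluent substrate depends only on kinetics and SRT: S = K_s(1 + k_d θ_c) / [θ_c(Yk − k_d) − 1] = 68.4 × (1 + 0.120 × 8.30) / [8.30 × (0.482 × 7.65 − 0.120) − 1] = 136.5 / 28.61 = 4.772 mg/L.

S ≈ 4.77 mg/L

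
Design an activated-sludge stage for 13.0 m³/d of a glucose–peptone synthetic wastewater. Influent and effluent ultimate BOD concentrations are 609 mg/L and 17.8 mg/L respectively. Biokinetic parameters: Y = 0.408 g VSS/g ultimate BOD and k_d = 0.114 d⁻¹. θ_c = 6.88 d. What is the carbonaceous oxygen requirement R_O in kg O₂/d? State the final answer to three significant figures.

R_O ≈ 5.19 kg O₂/d

Correct the yield for decay: Y_obs = Y/(1 + k_d θ_c) = 0.408 / (1 + 0.114 × 6.88) = 0.408 / 1.784 = 0.2287.
Mass of ultimate BOD removed per day: Q(S₀ − S) = 13.0 × 591.2 g/m³ = 7.686 kg/d.
Biomass synthesised: P_X = Y_obs × 7.686 = 1.757 kg VSS/d.
R_O = Q·ΔS − 1.42 P_X = 7.686 − 2.495 = 5.190 kg O₂/d.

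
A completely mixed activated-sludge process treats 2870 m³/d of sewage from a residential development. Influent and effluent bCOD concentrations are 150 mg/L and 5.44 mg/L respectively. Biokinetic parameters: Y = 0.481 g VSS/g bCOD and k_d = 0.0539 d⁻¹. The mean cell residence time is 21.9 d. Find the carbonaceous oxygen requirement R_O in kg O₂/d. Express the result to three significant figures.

R_O ≈ 285 kg O₂/d

Correct the yield for decay: Y_obs = Y/(1 + k_d θ_c) = 0.481 / (1 + 0.0539 × 21.9) = 0.481 / 2.180 = 0.2206.
Mass of bCOD removed per day: Q(S₀ − S) = 2870 × 144.6 g/m³ = 414.9 kg/d.
P_X = Y_obs·Q·(S₀ − S) = 0.2206 × 414.9 = 91.52 kg VSS/d.
R_O = Q·(S₀ − S) − 1.42·P_X = 414.9 − 1.42 × 91.52 = 284.9 kg O₂/d.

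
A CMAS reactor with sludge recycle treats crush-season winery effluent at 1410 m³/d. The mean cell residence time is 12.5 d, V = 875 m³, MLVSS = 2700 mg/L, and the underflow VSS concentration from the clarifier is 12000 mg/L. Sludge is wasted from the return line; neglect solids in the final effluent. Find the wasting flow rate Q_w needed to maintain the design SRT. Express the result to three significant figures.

Q_w ≈ 15.8 m³/d

Wasting from the return line (neglecting effluent solids): Q_w = V·X / (θ_c·X_r) = 875.0 × 2700 / (12.5 × 12000) = 15.75 m³/d.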